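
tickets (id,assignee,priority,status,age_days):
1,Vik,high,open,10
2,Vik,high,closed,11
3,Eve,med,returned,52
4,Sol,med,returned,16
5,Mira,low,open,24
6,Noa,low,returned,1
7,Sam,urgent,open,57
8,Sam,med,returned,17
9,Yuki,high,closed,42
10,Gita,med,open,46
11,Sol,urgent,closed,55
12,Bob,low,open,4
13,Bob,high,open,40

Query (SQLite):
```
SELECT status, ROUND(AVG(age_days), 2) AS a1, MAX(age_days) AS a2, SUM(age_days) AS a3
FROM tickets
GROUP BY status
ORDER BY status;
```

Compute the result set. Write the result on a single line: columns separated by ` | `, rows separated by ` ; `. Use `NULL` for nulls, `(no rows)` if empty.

closed | 36 | 55 | 108 ; open | 30.17 | 57 | 181 ; returned | 21.5 | 52 | 86

Group tickets by status.
Per group compute: ROUND(AVG(age_days), 2), MAX(age_days), SUM(age_days).
  closed: ids {2, 9, 11} → ROUND(AVG(age_days), 2)=36, MAX(age_days)=55, SUM(age_days)=108
  open: ids {1, 5, 7, 10, 12, 13} → ROUND(AVG(age_days), 2)=30.17, MAX(age_days)=57, SUM(age_days)=181
  returned: ids {3, 4, 6, 8} → ROUND(AVG(age_days), 2)=21.5, MAX(age_days)=52, SUM(age_days)=86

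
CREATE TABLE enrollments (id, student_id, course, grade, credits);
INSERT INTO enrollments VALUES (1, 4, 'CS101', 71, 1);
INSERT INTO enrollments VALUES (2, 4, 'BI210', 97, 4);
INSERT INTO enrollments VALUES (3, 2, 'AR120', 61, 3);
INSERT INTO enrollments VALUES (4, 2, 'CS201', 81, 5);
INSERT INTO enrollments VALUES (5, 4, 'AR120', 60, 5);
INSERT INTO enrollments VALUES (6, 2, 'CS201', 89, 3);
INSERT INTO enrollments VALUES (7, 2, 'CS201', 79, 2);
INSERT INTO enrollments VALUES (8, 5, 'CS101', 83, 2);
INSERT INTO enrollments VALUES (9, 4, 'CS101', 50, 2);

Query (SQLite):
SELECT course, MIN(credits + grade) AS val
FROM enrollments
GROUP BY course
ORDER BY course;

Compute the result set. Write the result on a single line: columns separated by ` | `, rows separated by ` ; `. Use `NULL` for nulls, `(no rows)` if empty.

AR120 | 64 ; BI210 | 101 ; CS101 | 52 ; CS201 | 81

For each row compute credits + grade.
Group by course; take MIN of the expression per group.
  AR120: ids {3, 5} → MIN(credits + grade)=64
  BI210: ids {2} → MIN(credits + grade)=101
  CS101: ids {1, 8, 9} → MIN(credits + grade)=52
  CS201: ids {4, 6, 7} → MIN(credits + grade)=81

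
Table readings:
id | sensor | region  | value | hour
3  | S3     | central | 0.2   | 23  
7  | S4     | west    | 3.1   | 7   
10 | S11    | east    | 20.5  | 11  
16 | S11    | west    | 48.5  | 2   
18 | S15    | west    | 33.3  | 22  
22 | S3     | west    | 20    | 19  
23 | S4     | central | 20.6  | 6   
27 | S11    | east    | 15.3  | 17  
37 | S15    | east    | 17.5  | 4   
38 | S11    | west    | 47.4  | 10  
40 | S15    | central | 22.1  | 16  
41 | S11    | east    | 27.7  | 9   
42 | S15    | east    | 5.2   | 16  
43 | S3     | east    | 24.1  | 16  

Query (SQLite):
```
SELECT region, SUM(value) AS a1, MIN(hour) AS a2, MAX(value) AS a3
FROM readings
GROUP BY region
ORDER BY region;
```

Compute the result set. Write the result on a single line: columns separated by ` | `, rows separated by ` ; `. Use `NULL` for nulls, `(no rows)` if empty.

central | 42.9 | 6 | 22.1 ; east | 110.3 | 4 | 27.7 ; west | 152.3 | 2 | 48.5

Group readings by region.
Per group compute: SUM(value), MIN(hour), MAX(value).
  central: ids {3, 23, 40} → SUM(value)=42.9, MIN(hour)=6, MAX(value)=22.1
  east: ids {10, 27, 37, 41, 42, 43} → SUM(value)=110.3, MIN(hour)=4, MAX(value)=27.7
  west: ids {7, 16, 18, 22, 38} → SUM(value)=152.3, MIN(hour)=2, MAX(value)=48.5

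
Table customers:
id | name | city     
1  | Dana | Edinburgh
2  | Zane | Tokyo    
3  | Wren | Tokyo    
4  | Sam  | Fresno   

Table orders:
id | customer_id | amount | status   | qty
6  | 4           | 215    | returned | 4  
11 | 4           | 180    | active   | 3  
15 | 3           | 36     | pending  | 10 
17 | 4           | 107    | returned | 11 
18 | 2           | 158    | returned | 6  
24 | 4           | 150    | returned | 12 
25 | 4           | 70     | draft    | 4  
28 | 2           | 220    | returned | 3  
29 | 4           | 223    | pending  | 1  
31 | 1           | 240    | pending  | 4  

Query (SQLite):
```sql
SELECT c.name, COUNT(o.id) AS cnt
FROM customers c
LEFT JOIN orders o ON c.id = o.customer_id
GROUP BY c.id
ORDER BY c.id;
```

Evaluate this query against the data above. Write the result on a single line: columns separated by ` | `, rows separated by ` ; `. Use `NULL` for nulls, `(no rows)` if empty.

LEFT JOIN keeps every customers row; unmatched ones get NULL for orders columns.
Group by customers.id and compute COUNT(o.id). COUNT(col) of an all-NULL group is 0.
  1: ids {31} → COUNT(o.id)=1
  2: ids {18, 28} → COUNT(o.id)=2
  3: ids {15} → COUNT(o.id)=1
  4: ids {6, 11, 17, 24, 25, 29} → COUNT(o.id)=6

Dana | 1 ; Zane | 2 ; Wren | 1 ; Sam | 6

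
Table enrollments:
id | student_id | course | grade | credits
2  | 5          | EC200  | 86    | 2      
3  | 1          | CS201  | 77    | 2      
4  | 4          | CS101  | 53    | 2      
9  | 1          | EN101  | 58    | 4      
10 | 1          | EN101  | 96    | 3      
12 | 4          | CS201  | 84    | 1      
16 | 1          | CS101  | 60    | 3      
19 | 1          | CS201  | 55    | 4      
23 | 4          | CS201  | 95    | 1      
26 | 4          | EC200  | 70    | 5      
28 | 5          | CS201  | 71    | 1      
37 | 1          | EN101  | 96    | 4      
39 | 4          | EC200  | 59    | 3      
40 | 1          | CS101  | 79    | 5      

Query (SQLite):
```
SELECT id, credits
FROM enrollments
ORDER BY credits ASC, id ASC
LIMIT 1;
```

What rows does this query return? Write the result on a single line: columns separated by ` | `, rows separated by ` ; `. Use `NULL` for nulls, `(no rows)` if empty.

Sort by credits asc, tiebreak id asc: (1, id=12), (1, id=23), (1, id=28), (2, id=2) …. Take first 1.

12 | 1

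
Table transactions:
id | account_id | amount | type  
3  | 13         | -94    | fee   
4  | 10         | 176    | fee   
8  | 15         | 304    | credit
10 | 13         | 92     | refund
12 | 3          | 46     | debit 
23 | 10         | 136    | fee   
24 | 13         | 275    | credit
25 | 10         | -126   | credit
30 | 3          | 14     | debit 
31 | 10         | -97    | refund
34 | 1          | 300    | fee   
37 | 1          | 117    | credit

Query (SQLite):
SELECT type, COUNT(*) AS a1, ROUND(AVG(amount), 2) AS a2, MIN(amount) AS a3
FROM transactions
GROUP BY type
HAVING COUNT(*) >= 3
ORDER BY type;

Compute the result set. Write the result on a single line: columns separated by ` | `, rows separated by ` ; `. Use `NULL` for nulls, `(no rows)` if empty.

credit | 4 | 142.5 | -126 ; fee | 4 | 129.5 | -94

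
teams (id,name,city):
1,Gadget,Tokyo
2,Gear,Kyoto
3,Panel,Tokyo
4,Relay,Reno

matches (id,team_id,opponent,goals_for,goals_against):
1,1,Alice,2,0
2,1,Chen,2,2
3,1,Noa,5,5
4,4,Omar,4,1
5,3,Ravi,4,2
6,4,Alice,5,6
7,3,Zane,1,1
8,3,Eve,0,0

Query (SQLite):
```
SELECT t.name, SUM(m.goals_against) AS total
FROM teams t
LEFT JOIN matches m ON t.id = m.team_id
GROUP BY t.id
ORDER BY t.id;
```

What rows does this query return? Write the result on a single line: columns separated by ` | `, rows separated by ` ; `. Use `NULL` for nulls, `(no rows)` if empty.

LEFT JOIN keeps every teams row; unmatched ones get NULL for matches columns.
Group by teams.id and compute SUM(m.goals_against). SUM over an all-NULL group is NULL.
  1: ids {1, 2, 3} → SUM(m.goals_against)=7
  2: ids {—} → SUM(m.goals_against)=NULL
  3: ids {5, 7, 8} → SUM(m.goals_against)=3
  4: ids {4, 6} → SUM(m.goals_against)=7

Gadget | 7 ; Gear | NULL ; Panel | 3 ; Relay | 7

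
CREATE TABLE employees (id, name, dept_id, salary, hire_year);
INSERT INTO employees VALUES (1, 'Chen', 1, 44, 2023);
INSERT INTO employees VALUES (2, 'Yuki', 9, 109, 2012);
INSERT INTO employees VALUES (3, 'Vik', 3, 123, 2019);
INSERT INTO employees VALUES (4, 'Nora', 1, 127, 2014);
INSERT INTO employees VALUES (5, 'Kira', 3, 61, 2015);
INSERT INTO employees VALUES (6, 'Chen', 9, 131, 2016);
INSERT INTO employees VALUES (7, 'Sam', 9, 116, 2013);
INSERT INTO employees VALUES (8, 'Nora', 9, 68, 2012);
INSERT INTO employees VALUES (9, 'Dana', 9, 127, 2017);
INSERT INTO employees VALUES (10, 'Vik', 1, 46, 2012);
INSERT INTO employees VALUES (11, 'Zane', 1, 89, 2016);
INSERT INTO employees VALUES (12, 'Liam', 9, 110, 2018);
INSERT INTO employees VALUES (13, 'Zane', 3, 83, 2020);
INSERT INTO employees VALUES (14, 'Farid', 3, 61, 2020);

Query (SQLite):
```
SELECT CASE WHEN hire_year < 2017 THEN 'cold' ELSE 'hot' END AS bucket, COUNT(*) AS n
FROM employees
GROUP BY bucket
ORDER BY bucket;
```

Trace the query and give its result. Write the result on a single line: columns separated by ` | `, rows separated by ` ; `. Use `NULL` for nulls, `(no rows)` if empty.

Bucket rows by hire_year < 2017 → 'cold' else 'hot'; count each bucket.

cold | 8 ; hot | 6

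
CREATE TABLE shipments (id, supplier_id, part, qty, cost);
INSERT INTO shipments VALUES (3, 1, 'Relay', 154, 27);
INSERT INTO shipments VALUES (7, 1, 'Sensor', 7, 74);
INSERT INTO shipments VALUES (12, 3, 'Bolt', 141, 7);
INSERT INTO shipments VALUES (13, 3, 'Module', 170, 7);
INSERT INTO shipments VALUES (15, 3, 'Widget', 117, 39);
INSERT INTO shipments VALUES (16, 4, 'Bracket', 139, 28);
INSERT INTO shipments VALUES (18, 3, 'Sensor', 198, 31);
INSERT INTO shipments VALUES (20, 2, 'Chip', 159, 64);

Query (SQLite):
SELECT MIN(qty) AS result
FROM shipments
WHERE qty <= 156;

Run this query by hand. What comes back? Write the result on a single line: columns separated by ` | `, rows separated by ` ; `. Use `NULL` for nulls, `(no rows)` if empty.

7

Rows where qty <= 156 → qty values: [154, 7, 141, 117, 139].
MIN of non-NULL values = 7.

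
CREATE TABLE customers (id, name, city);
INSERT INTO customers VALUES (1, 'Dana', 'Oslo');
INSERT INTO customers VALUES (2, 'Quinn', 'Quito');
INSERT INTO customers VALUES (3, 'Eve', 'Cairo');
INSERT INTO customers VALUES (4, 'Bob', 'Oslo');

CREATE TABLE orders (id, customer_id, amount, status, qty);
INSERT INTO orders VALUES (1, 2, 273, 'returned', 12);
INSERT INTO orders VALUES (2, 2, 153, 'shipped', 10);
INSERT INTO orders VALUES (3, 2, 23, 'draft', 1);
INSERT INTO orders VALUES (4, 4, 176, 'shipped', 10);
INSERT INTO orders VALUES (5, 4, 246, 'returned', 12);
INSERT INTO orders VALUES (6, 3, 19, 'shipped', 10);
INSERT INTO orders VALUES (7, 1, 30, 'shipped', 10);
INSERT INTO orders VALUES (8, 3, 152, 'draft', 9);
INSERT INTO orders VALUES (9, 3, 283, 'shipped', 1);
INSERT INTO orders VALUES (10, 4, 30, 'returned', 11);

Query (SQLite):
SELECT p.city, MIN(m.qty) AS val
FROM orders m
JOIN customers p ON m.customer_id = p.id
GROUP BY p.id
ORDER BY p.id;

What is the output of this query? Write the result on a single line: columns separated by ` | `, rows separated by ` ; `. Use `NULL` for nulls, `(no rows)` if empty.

Oslo | 10 ; Quito | 1 ; Cairo | 1 ; Oslo | 10

Join each orders row to its customers via customer_id.
Group joined rows by customers.id; compute MIN(m.qty) per group.
  1: ids {7} → MIN(m.qty)=10
  2: ids {1, 2, 3} → MIN(m.qty)=1
  3: ids {6, 8, 9} → MIN(m.qty)=1
  4: ids {4, 5, 10} → MIN(m.qty)=10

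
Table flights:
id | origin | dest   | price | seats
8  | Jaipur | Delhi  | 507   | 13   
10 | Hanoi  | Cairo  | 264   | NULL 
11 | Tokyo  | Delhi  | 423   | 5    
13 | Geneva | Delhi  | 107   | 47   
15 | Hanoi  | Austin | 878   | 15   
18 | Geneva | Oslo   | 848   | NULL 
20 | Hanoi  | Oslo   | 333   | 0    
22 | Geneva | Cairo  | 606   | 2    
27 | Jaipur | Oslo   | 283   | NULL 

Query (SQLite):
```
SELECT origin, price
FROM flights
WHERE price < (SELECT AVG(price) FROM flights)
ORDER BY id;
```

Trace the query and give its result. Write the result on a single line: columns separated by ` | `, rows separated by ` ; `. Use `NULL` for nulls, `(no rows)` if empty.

Scalar subquery: AVG(price) over all flights rows = 472.111111 (≈; comparison uses full precision).
Keep rows where price < that value.

Hanoi | 264 ; Tokyo | 423 ; Geneva | 107 ; Hanoi | 333 ; Jaipur | 283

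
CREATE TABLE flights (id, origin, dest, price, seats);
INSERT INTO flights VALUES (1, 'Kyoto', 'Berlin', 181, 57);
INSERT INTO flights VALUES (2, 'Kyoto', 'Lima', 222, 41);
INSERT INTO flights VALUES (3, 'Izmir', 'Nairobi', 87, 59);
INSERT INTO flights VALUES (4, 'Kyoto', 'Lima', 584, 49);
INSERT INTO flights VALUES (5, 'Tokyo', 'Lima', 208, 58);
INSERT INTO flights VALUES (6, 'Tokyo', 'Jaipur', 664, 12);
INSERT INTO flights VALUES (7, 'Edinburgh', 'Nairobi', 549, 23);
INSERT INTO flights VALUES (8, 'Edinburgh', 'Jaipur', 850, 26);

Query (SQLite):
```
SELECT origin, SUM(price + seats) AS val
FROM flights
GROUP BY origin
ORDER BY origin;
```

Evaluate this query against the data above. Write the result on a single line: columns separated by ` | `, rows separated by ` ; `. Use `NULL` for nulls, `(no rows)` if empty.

For each row compute price + seats.
Group by origin; take SUM of the expression per group.
  Edinburgh: ids {7, 8} → SUM(price + seats)=1448
  Izmir: ids {3} → SUM(price + seats)=146
  Kyoto: ids {1, 2, 4} → SUM(price + seats)=1134
  Tokyo: ids {5, 6} → SUM(price + seats)=942

Edinburgh | 1448 ; Izmir | 146 ; Kyoto | 1134 ; Tokyo | 942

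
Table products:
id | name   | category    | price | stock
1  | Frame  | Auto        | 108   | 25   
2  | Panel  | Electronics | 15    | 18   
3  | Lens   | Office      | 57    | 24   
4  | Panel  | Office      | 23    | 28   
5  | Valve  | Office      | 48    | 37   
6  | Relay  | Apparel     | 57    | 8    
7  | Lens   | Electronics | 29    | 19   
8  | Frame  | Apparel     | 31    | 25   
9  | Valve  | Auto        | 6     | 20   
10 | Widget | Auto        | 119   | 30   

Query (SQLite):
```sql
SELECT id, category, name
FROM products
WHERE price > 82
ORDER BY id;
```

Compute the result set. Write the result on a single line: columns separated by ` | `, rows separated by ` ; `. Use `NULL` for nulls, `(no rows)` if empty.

1 | Auto | Frame ; 10 | Auto | Widget

price > 82: ids {1, 10}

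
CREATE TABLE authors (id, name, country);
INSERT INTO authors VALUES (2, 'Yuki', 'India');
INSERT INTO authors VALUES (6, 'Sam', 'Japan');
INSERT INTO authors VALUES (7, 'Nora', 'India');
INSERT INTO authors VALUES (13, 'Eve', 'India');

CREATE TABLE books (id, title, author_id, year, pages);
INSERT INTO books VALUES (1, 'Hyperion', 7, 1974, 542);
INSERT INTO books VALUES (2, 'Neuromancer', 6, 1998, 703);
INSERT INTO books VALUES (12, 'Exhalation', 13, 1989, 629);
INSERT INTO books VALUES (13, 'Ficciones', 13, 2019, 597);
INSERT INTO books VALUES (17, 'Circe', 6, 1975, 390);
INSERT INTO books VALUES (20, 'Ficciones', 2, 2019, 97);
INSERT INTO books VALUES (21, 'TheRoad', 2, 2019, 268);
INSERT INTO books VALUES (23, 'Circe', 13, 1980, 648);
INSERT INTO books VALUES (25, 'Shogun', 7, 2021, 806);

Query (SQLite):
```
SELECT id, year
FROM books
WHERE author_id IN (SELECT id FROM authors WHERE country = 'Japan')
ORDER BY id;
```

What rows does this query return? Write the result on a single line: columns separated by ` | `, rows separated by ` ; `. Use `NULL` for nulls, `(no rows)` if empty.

2 | 1998 ; 17 | 1975

Inner query: authors.id where country = 'Japan'.
Outer: keep books rows whose author_id is in that set.
Inner query → {6}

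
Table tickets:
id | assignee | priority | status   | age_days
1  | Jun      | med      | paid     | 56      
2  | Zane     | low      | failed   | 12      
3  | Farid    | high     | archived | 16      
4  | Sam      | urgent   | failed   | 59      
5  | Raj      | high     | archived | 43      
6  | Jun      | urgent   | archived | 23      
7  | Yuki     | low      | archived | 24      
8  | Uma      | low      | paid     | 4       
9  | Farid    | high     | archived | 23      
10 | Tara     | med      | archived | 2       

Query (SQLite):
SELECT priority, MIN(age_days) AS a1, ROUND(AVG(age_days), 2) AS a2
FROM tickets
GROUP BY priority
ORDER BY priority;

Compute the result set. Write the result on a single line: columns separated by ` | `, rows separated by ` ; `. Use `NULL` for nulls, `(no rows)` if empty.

Group tickets by priority.
Per group compute: MIN(age_days), ROUND(AVG(age_days), 2).
  high: ids {3, 5, 9} → MIN(age_days)=16, ROUND(AVG(age_days), 2)=27.33
  low: ids {2, 7, 8} → MIN(age_days)=4, ROUND(AVG(age_days), 2)=13.33
  med: ids {1, 10} → MIN(age_days)=2, ROUND(AVG(age_days), 2)=29
  urgent: ids {4, 6} → MIN(age_days)=23, ROUND(AVG(age_days), 2)=41

high | 16 | 27.33 ; low | 4 | 13.33 ; med | 2 | 29 ; urgent | 23 | 41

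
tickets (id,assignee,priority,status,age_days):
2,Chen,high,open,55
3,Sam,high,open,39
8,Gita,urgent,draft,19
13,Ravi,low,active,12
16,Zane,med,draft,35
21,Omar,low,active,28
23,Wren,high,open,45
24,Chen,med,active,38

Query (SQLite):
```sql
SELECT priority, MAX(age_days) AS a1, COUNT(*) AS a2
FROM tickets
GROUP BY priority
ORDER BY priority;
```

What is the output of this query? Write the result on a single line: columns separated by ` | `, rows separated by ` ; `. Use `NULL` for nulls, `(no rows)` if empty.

high | 55 | 3 ; low | 28 | 2 ; med | 38 | 2 ; urgent | 19 | 1

Group tickets by priority.
Per group compute: MAX(age_days), COUNT(*).
  high: ids {2, 3, 23} → MAX(age_days)=55, COUNT(*)=3
  low: ids {13, 21} → MAX(age_days)=28, COUNT(*)=2
  med: ids {16, 24} → MAX(age_days)=38, COUNT(*)=2
  urgent: ids {8} → MAX(age_days)=19, COUNT(*)=1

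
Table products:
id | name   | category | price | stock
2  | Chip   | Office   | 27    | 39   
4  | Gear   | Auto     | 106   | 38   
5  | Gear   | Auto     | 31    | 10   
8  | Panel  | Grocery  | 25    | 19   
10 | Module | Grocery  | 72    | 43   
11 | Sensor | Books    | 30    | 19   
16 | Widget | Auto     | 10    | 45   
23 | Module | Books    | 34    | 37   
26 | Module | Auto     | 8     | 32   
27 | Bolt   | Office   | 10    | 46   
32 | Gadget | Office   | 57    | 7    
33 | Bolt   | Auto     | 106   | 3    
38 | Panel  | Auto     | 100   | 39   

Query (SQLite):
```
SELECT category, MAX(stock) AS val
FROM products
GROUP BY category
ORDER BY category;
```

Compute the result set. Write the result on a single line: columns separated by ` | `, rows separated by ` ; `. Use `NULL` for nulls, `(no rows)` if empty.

Partition products by category; compute MAX(stock) within each group.
  Auto: ids {4, 5, 16, 26, 33, 38} → MAX(stock)=45
  Books: ids {11, 23} → MAX(stock)=37
  Grocery: ids {8, 10} → MAX(stock)=43
  Office: ids {2, 27, 32} → MAX(stock)=46

Auto | 45 ; Books | 37 ; Grocery | 43 ; Office | 46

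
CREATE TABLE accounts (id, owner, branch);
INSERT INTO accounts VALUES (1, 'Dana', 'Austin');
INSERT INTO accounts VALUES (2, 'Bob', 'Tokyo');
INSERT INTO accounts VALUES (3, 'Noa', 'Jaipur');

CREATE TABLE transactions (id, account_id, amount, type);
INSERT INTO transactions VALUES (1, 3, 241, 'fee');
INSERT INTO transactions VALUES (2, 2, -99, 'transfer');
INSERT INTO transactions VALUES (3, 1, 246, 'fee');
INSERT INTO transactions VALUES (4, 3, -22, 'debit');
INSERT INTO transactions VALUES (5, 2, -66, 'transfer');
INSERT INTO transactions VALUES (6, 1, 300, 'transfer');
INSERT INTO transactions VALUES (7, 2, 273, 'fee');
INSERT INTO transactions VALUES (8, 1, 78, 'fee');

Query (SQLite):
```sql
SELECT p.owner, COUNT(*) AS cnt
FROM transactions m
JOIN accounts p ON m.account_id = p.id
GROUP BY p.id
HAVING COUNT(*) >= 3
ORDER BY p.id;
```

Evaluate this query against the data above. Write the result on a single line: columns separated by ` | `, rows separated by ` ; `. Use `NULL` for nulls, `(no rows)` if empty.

Dana | 3 ; Bob | 3

Join each transactions row to its accounts via account_id.
Group joined rows by accounts.id; compute COUNT(*) per group.
HAVING: keep groups with count ≥ 3.
  1: ids {3, 6, 8} → COUNT(*)=3
  2: ids {2, 5, 7} → COUNT(*)=3
  3: ids {1, 4} → COUNT(*)=2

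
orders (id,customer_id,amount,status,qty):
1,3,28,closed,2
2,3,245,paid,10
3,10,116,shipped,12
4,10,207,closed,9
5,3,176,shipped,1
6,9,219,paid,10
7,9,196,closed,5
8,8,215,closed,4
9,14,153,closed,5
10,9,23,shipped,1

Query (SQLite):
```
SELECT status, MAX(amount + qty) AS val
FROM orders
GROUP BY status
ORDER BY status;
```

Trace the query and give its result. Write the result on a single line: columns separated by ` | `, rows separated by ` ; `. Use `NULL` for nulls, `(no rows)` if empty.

closed | 219 ; paid | 255 ; shipped | 177

For each row compute amount + qty.
Group by status; take MAX of the expression per group.
  closed: ids {1, 4, 7, 8, 9} → MAX(amount + qty)=219
  paid: ids {2, 6} → MAX(amount + qty)=255
  shipped: ids {3, 5, 10} → MAX(amount + qty)=177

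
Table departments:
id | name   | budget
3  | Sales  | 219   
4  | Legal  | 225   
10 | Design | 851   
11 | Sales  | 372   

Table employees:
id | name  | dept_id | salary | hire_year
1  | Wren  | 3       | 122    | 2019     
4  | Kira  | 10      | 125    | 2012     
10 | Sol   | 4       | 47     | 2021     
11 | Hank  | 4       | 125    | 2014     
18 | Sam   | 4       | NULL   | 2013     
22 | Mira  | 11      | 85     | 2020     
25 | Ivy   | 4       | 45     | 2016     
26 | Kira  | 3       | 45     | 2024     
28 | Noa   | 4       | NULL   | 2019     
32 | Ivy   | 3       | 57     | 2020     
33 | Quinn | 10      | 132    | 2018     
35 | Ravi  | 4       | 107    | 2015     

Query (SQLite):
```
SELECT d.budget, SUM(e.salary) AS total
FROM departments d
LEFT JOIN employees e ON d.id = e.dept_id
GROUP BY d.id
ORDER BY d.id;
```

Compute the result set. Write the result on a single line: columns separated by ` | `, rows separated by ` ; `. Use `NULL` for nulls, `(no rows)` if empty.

LEFT JOIN keeps every departments row; unmatched ones get NULL for employees columns.
Group by departments.id and compute SUM(e.salary). SUM over an all-NULL group is NULL.
  3: ids {1, 26, 32} → SUM(e.salary)=224
  4: ids {10, 11, 18, 25, 28, 35} → SUM(e.salary)=324
  10: ids {4, 33} → SUM(e.salary)=257
  11: ids {22} → SUM(e.salary)=85

219 | 224 ; 225 | 324 ; 851 | 257 ; 372 | 85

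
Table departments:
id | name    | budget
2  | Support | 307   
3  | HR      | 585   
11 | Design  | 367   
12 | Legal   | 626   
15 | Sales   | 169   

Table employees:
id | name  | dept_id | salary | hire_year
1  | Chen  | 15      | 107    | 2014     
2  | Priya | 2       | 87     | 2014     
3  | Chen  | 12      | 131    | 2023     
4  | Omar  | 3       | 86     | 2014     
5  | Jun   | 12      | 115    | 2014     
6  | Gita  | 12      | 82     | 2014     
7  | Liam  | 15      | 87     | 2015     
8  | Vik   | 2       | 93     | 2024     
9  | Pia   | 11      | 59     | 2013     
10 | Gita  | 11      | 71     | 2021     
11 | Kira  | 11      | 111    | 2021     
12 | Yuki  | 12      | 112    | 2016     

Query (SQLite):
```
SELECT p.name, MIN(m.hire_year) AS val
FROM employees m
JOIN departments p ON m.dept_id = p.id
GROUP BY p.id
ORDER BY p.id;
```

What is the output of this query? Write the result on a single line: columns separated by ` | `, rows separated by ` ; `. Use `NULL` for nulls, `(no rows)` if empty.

Support | 2014 ; HR | 2014 ; Design | 2013 ; Legal | 2014 ; Sales | 2014

Join each employees row to its departments via dept_id.
Group joined rows by departments.id; compute MIN(m.hire_year) per group.
  2: ids {2, 8} → MIN(m.hire_year)=2014
  3: ids {4} → MIN(m.hire_year)=2014
  11: ids {9, 10, 11} → MIN(m.hire_year)=2013
  12: ids {3, 5, 6, 12} → MIN(m.hire_year)=2014
  15: ids {1, 7} → MIN(m.hire_year)=2014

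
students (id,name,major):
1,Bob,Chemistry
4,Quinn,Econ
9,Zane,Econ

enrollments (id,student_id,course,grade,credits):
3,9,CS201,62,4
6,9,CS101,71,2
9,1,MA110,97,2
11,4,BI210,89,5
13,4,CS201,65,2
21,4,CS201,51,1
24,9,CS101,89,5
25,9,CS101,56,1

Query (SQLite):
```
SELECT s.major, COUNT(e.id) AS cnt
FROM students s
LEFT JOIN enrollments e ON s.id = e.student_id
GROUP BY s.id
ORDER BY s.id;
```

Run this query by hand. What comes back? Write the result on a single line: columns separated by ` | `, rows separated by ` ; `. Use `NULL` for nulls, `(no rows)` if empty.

Chemistry | 1 ; Econ | 3 ; Econ | 4

LEFT JOIN keeps every students row; unmatched ones get NULL for enrollments columns.
Group by students.id and compute COUNT(e.id). COUNT(col) of an all-NULL group is 0.
  1: ids {9} → COUNT(e.id)=1
  4: ids {11, 13, 21} → COUNT(e.id)=3
  9: ids {3, 6, 24, 25} → COUNT(e.id)=4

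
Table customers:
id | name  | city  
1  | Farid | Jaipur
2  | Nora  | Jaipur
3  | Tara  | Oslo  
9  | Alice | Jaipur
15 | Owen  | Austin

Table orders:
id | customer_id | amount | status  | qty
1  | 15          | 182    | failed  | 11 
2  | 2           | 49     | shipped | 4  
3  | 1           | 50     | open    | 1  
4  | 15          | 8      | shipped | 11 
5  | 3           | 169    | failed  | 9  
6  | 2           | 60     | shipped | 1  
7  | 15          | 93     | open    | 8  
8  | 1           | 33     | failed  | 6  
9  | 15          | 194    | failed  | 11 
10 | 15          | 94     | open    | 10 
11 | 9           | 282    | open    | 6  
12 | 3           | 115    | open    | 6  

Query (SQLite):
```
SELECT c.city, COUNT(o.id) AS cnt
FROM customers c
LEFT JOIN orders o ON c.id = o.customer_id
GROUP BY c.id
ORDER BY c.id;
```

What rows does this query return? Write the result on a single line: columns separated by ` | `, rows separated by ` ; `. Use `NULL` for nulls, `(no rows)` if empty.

Jaipur | 2 ; Jaipur | 2 ; Oslo | 2 ; Jaipur | 1 ; Austin | 5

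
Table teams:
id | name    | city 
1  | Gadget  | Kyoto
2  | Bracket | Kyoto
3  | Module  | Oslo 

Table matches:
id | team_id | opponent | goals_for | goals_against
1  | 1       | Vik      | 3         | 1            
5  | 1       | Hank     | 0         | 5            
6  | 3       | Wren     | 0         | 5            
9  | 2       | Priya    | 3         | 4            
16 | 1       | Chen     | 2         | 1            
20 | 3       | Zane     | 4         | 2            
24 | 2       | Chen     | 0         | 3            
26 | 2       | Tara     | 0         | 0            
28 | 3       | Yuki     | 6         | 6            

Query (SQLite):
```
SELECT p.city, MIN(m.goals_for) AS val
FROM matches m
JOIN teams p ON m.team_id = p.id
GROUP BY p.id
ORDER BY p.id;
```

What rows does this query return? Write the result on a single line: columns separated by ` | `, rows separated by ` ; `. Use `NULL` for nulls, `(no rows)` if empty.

Kyoto | 0 ; Kyoto | 0 ; Oslo | 0

Join each matches row to its teams via team_id.
Group joined rows by teams.id; compute MIN(m.goals_for) per group.
  1: ids {1, 5, 16} → MIN(m.goals_for)=0
  2: ids {9, 24, 26} → MIN(m.goals_for)=0
  3: ids {6, 20, 28} → MIN(m.goals_for)=0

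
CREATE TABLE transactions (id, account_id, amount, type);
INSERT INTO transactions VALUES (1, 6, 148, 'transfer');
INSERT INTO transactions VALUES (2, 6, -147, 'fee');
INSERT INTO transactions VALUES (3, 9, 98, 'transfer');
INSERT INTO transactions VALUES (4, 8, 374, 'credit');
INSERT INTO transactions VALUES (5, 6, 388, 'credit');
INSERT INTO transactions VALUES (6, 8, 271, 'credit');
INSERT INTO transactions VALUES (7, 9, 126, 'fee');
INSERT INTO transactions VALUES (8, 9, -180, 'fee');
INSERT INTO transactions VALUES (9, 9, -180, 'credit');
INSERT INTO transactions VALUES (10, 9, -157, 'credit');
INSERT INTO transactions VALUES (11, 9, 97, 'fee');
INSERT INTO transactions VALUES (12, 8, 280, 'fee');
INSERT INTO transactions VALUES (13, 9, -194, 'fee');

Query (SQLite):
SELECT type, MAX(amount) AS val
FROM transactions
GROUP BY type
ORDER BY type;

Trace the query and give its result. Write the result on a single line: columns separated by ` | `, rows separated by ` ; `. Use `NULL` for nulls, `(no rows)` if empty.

credit | 388 ; fee | 280 ; transfer | 148

Partition transactions by type; compute MAX(amount) within each group.
  credit: ids {4, 5, 6, 9, 10} → MAX(amount)=388
  fee: ids {2, 7, 8, 11, 12, 13} → MAX(amount)=280
  transfer: ids {1, 3} → MAX(amount)=148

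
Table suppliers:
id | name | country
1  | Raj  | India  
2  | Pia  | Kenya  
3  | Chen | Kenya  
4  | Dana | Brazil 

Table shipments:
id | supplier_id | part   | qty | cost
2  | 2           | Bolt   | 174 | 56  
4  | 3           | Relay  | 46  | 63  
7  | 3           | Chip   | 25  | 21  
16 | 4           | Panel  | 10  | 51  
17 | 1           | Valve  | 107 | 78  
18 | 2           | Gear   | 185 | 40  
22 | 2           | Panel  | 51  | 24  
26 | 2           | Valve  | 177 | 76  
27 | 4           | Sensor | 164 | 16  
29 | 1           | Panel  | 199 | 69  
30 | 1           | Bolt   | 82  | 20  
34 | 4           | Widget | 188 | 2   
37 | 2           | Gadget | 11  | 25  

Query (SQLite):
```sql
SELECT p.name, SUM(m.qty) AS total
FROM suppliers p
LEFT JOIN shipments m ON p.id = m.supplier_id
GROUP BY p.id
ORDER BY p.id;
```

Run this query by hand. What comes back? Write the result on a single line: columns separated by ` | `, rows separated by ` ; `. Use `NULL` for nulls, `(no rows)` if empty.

LEFT JOIN keeps every suppliers row; unmatched ones get NULL for shipments columns.
Group by suppliers.id and compute SUM(m.qty). SUM over an all-NULL group is NULL.
  1: ids {17, 29, 30} → SUM(m.qty)=388
  2: ids {2, 18, 22, 26, 37} → SUM(m.qty)=598
  3: ids {4, 7} → SUM(m.qty)=71
  4: ids {16, 27, 34} → SUM(m.qty)=362

Raj | 388 ; Pia | 598 ; Chen | 71 ; Dana | 362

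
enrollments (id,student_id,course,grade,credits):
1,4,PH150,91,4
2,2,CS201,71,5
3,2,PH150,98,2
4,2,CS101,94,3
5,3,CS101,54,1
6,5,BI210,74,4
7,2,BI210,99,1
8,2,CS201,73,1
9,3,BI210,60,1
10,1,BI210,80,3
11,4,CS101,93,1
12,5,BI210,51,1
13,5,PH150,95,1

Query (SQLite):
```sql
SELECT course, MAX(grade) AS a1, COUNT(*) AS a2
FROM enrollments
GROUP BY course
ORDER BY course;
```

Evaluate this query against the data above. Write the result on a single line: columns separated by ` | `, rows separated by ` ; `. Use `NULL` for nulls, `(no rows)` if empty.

BI210 | 99 | 5 ; CS101 | 94 | 3 ; CS201 | 73 | 2 ; PH150 | 98 | 3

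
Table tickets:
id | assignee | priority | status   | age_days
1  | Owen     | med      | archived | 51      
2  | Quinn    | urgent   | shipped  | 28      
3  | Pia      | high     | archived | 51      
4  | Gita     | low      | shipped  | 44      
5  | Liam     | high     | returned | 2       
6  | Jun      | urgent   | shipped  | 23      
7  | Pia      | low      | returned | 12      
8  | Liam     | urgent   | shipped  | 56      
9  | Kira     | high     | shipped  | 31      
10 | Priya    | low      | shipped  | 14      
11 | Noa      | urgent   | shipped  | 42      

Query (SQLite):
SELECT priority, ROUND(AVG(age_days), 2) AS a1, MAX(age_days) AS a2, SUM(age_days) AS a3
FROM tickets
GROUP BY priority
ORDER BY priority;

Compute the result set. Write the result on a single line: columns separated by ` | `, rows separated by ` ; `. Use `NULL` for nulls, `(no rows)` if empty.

high | 28 | 51 | 84 ; low | 23.33 | 44 | 70 ; med | 51 | 51 | 51 ; urgent | 37.25 | 56 | 149

Group tickets by priority.
Per group compute: ROUND(AVG(age_days), 2), MAX(age_days), SUM(age_days).
  high: ids {3, 5, 9} → ROUND(AVG(age_days), 2)=28, MAX(age_days)=51, SUM(age_days)=84
  low: ids {4, 7, 10} → ROUND(AVG(age_days), 2)=23.33, MAX(age_days)=44, SUM(age_days)=70
  med: ids {1} → ROUND(AVG(age_days), 2)=51, MAX(age_days)=51, SUM(age_days)=51
  urgent: ids {2, 6, 8, 11} → ROUND(AVG(age_days), 2)=37.25, MAX(age_days)=56, SUM(age_days)=149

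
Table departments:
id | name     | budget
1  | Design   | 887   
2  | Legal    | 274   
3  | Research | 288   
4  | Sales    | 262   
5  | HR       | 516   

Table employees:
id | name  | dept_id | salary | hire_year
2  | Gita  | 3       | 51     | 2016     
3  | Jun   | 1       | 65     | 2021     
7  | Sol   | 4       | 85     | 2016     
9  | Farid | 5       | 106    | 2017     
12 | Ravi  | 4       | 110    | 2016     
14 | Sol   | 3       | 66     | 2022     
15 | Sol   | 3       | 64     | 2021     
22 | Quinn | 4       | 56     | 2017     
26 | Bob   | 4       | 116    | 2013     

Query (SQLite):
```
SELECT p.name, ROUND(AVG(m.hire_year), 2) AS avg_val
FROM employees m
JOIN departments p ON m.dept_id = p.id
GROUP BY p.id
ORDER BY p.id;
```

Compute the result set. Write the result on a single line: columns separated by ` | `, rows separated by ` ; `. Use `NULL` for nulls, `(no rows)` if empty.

Design | 2021 ; Research | 2019.67 ; Sales | 2015.5 ; HR | 2017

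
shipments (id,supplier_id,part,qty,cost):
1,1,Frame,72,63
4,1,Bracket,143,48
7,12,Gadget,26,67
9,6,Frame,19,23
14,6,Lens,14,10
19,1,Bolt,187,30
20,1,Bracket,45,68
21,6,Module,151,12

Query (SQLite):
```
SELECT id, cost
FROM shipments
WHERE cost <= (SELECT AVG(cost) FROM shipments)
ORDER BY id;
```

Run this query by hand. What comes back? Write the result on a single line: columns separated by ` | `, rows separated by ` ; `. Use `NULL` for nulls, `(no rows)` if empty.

9 | 23 ; 14 | 10 ; 19 | 30 ; 21 | 12

Scalar subquery: AVG(cost) over all shipments rows = 40.125.
Keep rows where cost <= that value.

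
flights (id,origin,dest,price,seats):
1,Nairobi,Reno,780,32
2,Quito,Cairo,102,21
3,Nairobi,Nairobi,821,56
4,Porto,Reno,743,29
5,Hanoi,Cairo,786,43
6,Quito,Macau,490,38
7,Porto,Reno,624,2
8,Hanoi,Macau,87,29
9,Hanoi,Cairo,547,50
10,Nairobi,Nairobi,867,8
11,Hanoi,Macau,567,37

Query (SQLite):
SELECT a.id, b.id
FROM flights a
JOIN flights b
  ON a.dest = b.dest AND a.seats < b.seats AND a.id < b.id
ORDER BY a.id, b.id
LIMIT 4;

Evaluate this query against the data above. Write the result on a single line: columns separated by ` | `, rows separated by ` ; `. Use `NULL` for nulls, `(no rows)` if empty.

Pairs (a,b) with same dest, a.seats < b.seats, a.id < b.id.
dest groups: Cairo:{2,5,9} Macau:{6,8,11} Nairobi:{3,10} Reno:{1,4,7}
Ordered by (a.id, b.id); first 4.

2 | 5 ; 2 | 9 ; 5 | 9 ; 8 | 11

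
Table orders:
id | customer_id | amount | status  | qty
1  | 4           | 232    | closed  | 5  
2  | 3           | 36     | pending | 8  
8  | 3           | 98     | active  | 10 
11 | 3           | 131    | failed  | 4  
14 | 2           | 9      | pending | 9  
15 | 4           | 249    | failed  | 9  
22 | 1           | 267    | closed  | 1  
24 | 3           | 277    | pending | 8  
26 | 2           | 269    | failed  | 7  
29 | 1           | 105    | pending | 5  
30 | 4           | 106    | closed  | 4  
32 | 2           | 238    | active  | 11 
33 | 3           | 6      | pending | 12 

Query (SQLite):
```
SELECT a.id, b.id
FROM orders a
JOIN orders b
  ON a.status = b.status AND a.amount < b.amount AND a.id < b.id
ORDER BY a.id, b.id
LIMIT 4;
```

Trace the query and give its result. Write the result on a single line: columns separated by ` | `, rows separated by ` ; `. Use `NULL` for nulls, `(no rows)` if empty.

Pairs (a,b) with same status, a.amount < b.amount, a.id < b.id.
status groups: active:{8,32} closed:{1,22,30} failed:{11,15,26} pending:{2,14,24,29,33}
Ordered by (a.id, b.id); first 4.

1 | 22 ; 2 | 24 ; 2 | 29 ; 8 | 32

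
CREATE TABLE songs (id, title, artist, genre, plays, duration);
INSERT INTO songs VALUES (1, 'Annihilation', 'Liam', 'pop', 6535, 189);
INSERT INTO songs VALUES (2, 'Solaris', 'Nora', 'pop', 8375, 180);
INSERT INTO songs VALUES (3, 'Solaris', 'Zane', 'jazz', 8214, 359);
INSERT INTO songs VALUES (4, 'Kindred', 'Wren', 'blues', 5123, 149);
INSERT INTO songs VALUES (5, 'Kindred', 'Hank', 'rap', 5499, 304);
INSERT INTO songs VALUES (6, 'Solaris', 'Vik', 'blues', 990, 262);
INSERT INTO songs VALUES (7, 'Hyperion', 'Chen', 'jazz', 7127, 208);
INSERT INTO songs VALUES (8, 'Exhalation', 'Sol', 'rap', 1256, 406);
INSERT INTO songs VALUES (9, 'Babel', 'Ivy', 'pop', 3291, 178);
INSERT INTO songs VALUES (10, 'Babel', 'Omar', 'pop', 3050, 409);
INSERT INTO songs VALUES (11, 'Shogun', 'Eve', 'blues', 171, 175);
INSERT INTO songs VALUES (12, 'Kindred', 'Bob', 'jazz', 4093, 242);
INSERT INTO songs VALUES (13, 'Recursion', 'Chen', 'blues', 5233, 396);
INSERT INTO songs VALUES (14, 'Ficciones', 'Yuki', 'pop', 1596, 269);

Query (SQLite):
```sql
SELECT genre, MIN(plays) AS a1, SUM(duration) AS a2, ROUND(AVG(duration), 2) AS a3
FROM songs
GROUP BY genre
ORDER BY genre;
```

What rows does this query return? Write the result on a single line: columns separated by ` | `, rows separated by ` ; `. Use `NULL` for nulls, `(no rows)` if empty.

Group songs by genre.
Per group compute: MIN(plays), SUM(duration), ROUND(AVG(duration), 2).
  blues: ids {4, 6, 11, 13} → MIN(plays)=171, SUM(duration)=982, ROUND(AVG(duration), 2)=245.5
  jazz: ids {3, 7, 12} → MIN(plays)=4093, SUM(duration)=809, ROUND(AVG(duration), 2)=269.67
  pop: ids {1, 2, 9, 10, 14} → MIN(plays)=1596, SUM(duration)=1225, ROUND(AVG(duration), 2)=245
  rap: ids {5, 8} → MIN(plays)=1256, SUM(duration)=710, ROUND(AVG(duration), 2)=355

blues | 171 | 982 | 245.5 ; jazz | 4093 | 809 | 269.67 ; pop | 1596 | 1225 | 245 ; rap | 1256 | 710 | 355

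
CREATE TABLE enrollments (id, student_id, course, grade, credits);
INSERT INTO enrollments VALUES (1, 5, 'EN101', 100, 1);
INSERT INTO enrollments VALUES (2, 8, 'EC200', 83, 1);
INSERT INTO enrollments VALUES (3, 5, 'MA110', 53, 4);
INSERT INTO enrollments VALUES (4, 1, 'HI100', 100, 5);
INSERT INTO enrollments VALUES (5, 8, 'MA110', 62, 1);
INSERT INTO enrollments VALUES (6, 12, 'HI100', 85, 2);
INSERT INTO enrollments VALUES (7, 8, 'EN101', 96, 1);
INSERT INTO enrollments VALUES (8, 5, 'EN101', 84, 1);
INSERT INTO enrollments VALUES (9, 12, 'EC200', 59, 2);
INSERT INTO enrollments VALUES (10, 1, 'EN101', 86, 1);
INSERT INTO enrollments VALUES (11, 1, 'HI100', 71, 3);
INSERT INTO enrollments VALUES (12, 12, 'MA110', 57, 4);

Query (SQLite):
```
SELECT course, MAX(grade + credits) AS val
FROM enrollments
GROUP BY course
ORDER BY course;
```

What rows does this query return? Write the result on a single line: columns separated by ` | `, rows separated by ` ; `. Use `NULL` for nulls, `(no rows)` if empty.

For each row compute grade + credits.
Group by course; take MAX of the expression per group.
  EC200: ids {2, 9} → MAX(grade + credits)=84
  EN101: ids {1, 7, 8, 10} → MAX(grade + credits)=101
  HI100: ids {4, 6, 11} → MAX(grade + credits)=105
  MA110: ids {3, 5, 12} → MAX(grade + credits)=63

EC200 | 84 ; EN101 | 101 ; HI100 | 105 ; MA110 | 63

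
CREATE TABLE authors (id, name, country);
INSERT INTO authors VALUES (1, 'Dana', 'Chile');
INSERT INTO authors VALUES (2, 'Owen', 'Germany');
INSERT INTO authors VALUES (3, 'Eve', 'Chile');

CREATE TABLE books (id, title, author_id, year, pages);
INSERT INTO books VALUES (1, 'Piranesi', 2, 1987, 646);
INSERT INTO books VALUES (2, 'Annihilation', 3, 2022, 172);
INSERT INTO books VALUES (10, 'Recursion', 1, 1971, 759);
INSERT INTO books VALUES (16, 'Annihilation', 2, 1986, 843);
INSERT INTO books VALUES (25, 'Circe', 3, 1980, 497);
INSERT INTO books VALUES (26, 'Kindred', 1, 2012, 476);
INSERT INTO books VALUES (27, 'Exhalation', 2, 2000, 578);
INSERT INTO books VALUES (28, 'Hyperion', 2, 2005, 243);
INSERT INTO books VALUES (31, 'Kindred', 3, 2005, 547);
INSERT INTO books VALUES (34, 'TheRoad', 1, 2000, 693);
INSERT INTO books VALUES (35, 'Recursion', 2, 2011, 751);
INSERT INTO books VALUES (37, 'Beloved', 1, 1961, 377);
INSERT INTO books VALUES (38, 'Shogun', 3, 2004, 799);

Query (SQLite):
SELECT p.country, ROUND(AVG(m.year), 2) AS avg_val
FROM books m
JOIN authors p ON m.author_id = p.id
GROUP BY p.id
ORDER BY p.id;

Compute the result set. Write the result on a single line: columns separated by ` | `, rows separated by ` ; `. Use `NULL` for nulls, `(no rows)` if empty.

Join each books row to its authors via author_id.
Group joined rows by authors.id; compute ROUND(AVG(m.year), 2) per group.
  1: ids {10, 26, 34, 37} → ROUND(AVG(m.year), 2)=1986
  2: ids {1, 16, 27, 28, 35} → ROUND(AVG(m.year), 2)=1997.8
  3: ids {2, 25, 31, 38} → ROUND(AVG(m.year), 2)=2002.75

Chile | 1986 ; Germany | 1997.8 ; Chile | 2002.75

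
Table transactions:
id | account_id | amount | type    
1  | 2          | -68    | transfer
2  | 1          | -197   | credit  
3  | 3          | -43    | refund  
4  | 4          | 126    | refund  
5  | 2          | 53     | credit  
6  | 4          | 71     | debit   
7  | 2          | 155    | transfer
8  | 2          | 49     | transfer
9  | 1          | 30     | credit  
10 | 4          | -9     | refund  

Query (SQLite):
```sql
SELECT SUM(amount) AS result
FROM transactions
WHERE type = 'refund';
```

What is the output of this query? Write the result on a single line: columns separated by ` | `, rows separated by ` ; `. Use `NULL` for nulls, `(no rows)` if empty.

74

Rows where type='refund' → amount values: [-43, 126, -9].
SUM of non-NULL values = 74.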